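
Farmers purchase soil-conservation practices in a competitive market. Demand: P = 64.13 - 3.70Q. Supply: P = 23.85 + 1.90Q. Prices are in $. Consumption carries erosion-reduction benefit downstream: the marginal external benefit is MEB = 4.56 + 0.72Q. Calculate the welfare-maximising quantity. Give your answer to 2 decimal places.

Social marginal benefit = demand + MEB = 68.69 - 2.98Q.
Set SMB = MC: 68.69 - 2.98Q = 23.85 + 1.90Q → Q* = 9.1885.

Q* = 9.19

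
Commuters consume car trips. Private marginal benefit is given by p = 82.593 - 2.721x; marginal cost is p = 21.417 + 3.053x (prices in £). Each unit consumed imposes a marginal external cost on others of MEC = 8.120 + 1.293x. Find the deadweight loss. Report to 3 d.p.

DWL = £33.684

Market equilibrium (private): 21.417 + 3.053x = 82.593 - 2.721x → x_m = 10.5951.
Social marginal benefit = demand − MEC = 74.473 - 4.014x.
Set SMB = MC: 74.473 - 4.014x = 21.417 + 3.053x → x* = 7.5076.
Height of the DWL triangle at x_m is MC(x_m) − SMB(x_m) = MEC(x_m) = 21.8194.
DWL = ½ × 3.0875 × 21.8194 = 33.6837.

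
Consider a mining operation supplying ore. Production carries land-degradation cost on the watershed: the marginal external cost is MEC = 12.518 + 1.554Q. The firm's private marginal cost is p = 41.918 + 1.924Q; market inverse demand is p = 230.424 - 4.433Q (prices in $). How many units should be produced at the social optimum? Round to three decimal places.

Q* = 22.246

Social marginal cost = private MC + MEC = 54.436 + 3.478Q.
Set SMC = demand: 54.436 + 3.478Q = 230.424 - 4.433Q → Q* = 22.2460.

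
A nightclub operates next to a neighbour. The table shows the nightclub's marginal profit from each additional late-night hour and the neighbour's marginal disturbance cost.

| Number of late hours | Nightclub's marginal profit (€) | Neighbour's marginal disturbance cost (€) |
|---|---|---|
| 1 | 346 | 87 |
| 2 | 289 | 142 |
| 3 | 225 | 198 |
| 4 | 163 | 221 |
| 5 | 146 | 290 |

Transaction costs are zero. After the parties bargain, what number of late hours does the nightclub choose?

3

Bargaining reaches the level where marginal profit last exceeds marginal disturbance cost.
That holds through level 3 (225 ≥ 198) but not at 4 (163 < 221).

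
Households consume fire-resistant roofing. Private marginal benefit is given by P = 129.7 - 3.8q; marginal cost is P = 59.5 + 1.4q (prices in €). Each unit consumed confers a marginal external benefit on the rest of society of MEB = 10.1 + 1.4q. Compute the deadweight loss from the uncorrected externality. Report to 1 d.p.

Market equilibrium (private): 59.5 + 1.4q = 129.7 - 3.8q → q_m = 13.5000.
Social marginal benefit = demand + MEB = 139.8 - 2.4q.
Set SMB = MC: 139.8 - 2.4q = 59.5 + 1.4q → q* = 21.1316.
The welfare-loss triangle has base |q_m − q*| and height MEB(q_m) (the vertical gap between SMB and MC is zero at q* and MEB at q_m).
DWL = ½ × 7.6316 × 29.0000 = 110.6582.

DWL = €110.7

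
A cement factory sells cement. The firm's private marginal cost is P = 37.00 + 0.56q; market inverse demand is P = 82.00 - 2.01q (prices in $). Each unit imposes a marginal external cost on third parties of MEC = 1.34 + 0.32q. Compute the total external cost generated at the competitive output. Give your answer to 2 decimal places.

$72.52

Market equilibrium (private): 37.00 + 0.56q = 82.00 - 2.01q → q_m = 17.5097.
Total external cost = ∫₀^{q_m} (1.34 + 0.32q) dq = 1.34×17.5097 + ½×0.32×17.5097² = 72.5173.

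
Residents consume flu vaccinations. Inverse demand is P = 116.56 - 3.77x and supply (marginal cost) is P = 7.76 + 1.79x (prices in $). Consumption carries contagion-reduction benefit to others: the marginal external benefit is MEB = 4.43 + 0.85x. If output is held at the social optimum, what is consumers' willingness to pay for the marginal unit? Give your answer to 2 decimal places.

P = $25.93

Social marginal benefit = demand + MEB = 120.99 - 2.92x.
Set SMB = MC: 120.99 - 2.92x = 7.76 + 1.79x → x* = 24.0403.
Consumer price on the demand curve at x*: 116.56 − 3.77×24.0403 = 25.9281.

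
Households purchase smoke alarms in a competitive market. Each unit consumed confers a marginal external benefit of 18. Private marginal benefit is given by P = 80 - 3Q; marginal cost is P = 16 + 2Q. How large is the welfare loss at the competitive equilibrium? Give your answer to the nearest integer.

Market equilibrium (private): 16 + 2Q = 80 - 3Q → Q_m = 12.8000.
Social marginal benefit = demand + MEB = 98 - 3Q.
Set SMB = MC: 98 - 3Q = 16 + 2Q → Q* = 16.4000.
Height of the DWL triangle at Q_m is SMB(Q_m) − MC(Q_m) = MEB(Q_m) = 18.0000.
DWL = ½ × 3.6000 × 18.0000 = 32.4000.

DWL = 32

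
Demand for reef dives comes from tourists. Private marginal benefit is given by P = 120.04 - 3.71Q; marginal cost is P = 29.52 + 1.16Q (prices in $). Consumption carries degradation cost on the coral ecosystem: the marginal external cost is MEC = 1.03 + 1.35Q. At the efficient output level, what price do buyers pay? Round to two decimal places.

Social marginal benefit = demand − MEC = 119.01 - 5.06Q.
Set SMB = MC: 119.01 - 5.06Q = 29.52 + 1.16Q → Q* = 14.3875.
Consumer price on the demand curve at Q*: 120.04 − 3.71×14.3875 = 66.6624.

P = $66.66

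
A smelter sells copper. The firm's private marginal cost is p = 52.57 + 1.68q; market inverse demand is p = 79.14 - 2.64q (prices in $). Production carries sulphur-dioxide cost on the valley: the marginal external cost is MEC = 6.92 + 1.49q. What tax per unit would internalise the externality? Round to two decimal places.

tax = $11.96 per unit

Social marginal cost = private MC + MEC = 59.49 + 3.17q.
Set SMC = demand: 59.49 + 3.17q = 79.14 - 2.64q → q* = 3.3821.
The Pigouvian tax equals MEC at q*: 6.92 + 1.49×3.3821 = 11.9593.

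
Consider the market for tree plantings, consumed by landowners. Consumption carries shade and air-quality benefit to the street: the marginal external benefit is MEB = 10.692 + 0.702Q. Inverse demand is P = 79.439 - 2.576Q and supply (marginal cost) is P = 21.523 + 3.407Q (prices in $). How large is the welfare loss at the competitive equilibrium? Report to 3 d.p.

Market equilibrium (private): 21.523 + 3.407Q = 79.439 - 2.576Q → Q_m = 9.6801.
Social marginal benefit = demand + MEB = 90.131 - 1.874Q.
Set SMB = MC: 90.131 - 1.874Q = 21.523 + 3.407Q → Q* = 12.9915.
Height of the DWL triangle at Q_m is SMB(Q_m) − MC(Q_m) = MEB(Q_m) = 17.4874.
DWL = ½ × 3.3114 × 17.4874 = 28.9539.

DWL = $28.954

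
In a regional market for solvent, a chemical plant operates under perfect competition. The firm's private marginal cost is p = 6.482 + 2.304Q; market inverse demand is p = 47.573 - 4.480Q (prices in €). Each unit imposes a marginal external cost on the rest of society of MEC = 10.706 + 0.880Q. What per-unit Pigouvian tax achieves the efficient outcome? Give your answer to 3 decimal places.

Social marginal cost = private MC + MEC = 17.188 + 3.184Q.
Set SMC = demand: 17.188 + 3.184Q = 47.573 - 4.480Q → Q* = 3.9646.
The Pigouvian tax equals MEC at Q*: 10.706 + 0.880×3.9646 = 14.1948.

tax = €14.195 per unit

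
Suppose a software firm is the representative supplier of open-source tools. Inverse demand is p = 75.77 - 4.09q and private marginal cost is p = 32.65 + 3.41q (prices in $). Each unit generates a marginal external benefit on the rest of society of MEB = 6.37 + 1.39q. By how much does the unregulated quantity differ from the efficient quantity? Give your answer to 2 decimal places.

Market equilibrium (private): 32.65 + 3.41q = 75.77 - 4.09q → q_m = 5.7493.
Social marginal cost = private MC − MEB = 26.28 + 2.02q.
Set SMC = demand: 26.28 + 2.02q = 75.77 - 4.09q → q* = 8.0998.
Gap = |5.7493 − 8.0998| = 2.3505.

2.35 units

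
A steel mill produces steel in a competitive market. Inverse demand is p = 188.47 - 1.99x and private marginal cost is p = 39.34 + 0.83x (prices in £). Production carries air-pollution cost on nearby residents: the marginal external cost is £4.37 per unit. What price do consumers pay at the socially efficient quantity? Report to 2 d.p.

Social marginal cost = private MC + MEC = 43.71 + 0.83x.
Set SMC = demand: 43.71 + 0.83x = 188.47 - 1.99x → x* = 51.3333.
Consumer price on the demand curve at x*: 188.47 − 1.99×51.3333 = 86.3167.

P = £86.32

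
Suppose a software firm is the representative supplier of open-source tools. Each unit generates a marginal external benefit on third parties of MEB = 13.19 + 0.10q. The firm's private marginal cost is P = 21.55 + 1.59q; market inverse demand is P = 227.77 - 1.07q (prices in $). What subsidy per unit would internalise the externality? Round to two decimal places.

subsidy = $21.76 per unit

Social marginal cost = private MC − MEB = 8.36 + 1.49q.
Set SMC = demand: 8.36 + 1.49q = 227.77 - 1.07q → q* = 85.7070.
The Pigouvian subsidy equals MEB at q*: 13.19 + 0.10×85.7070 = 21.7607.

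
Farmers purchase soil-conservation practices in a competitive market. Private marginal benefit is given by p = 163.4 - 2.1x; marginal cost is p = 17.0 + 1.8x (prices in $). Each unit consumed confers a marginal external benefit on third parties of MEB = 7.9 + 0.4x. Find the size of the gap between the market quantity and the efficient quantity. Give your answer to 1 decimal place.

Market equilibrium (private): 17.0 + 1.8x = 163.4 - 2.1x → x_m = 37.5385.
Social marginal benefit = demand + MEB = 171.3 - 1.7x.
Set SMB = MC: 171.3 - 1.7x = 17.0 + 1.8x → x* = 44.0857.
Gap = |37.5385 − 44.0857| = 6.5472.

6.5 units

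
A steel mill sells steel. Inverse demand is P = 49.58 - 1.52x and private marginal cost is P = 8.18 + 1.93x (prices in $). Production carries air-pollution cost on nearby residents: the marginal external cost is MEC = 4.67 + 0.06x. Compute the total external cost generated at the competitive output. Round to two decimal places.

Market equilibrium (private): 8.18 + 1.93x = 49.58 - 1.52x → x_m = 12.0000.
Total external cost = ∫₀^{x_m} (4.67 + 0.06x) dx = 4.67×12.0000 + ½×0.06×12.0000² = 60.3600.

$60.36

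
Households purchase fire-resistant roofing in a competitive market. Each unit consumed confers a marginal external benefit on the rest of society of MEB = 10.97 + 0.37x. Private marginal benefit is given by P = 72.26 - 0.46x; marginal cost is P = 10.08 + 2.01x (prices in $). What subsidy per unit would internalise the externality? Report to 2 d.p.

Social marginal benefit = demand + MEB = 83.23 - 0.09x.
Set SMB = MC: 83.23 - 0.09x = 10.08 + 2.01x → x* = 34.8333.
The Pigouvian subsidy equals MEB at x*: 10.97 + 0.37×34.8333 = 23.8583.

subsidy = $23.86 per unit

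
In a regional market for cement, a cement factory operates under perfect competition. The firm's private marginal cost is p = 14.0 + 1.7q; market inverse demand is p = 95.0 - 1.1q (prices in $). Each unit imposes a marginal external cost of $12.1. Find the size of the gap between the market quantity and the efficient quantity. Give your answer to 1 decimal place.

4.3 units

Market equilibrium (private): 14.0 + 1.7q = 95.0 - 1.1q → q_m = 28.9286.
Social marginal cost = private MC + MEC = 26.1 + 1.7q.
Set SMC = demand: 26.1 + 1.7q = 95.0 - 1.1q → q* = 24.6071.
Gap = |28.9286 − 24.6071| = 4.3215.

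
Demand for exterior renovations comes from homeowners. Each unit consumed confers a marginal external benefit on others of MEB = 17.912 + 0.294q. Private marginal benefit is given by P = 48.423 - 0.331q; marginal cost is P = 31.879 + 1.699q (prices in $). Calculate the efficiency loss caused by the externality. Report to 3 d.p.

DWL = $118.783

Market equilibrium (private): 31.879 + 1.699q = 48.423 - 0.331q → q_m = 8.1498.
Social marginal benefit = demand + MEB = 66.335 - 0.037q.
Set SMB = MC: 66.335 - 0.037q = 31.879 + 1.699q → q* = 19.8479.
The loss is the area between SMB and MC from q* to q_m; with linear curves that's a triangle of height MEB(q_m).
DWL = ½ × 11.6981 × 20.3080 = 118.7825.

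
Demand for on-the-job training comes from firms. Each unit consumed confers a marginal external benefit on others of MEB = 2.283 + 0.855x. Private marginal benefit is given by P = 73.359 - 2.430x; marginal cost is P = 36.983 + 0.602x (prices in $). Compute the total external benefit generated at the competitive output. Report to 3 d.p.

Market equilibrium (private): 36.983 + 0.602x = 73.359 - 2.430x → x_m = 11.9974.
Total external benefit = ∫₀^{x_m} (2.283 + 0.855x) dx = 2.283×11.9974 + ½×0.855×11.9974² = 88.9234.

$88.923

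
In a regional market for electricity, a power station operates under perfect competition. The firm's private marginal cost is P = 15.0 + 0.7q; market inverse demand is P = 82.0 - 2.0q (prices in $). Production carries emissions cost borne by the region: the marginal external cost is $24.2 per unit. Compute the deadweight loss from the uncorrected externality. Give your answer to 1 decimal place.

Market equilibrium (private): 15.0 + 0.7q = 82.0 - 2.0q → q_m = 24.8148.
Social marginal cost = private MC + MEC = 39.2 + 0.7q.
Set SMC = demand: 39.2 + 0.7q = 82.0 - 2.0q → q* = 15.8519.
Between q* and q_m the wedge SMC − demand runs linearly from 0 to MEC(q_m), so the loss is a triangle.
DWL = ½ × 8.9629 × 24.2000 = 108.4511.

DWL = $108.5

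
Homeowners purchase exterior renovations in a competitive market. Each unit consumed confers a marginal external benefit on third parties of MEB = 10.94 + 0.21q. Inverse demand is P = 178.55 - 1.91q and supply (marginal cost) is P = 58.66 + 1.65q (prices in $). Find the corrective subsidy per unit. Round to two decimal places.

Social marginal benefit = demand + MEB = 189.49 - 1.70q.
Set SMB = MC: 189.49 - 1.70q = 58.66 + 1.65q → q* = 39.0537.
The Pigouvian subsidy equals MEB at q*: 10.94 + 0.21×39.0537 = 19.1413.

subsidy = $19.14 per unit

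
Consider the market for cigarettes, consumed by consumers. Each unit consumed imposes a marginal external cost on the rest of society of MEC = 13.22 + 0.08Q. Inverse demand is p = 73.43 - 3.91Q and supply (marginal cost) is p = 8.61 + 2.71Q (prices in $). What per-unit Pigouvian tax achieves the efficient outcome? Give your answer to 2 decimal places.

tax = $13.84 per unit

Social marginal benefit = demand − MEC = 60.21 - 3.99Q.
Set SMB = MC: 60.21 - 3.99Q = 8.61 + 2.71Q → Q* = 7.7015.
The Pigouvian tax equals MEC at Q*: 13.22 + 0.08×7.7015 = 13.8361.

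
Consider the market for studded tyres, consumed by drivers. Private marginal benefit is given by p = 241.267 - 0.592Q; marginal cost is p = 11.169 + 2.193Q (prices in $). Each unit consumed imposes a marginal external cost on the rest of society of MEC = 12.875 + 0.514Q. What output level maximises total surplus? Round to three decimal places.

Q* = 65.845

Social marginal benefit = demand − MEC = 228.392 - 1.106Q.
Set SMB = MC: 228.392 - 1.106Q = 11.169 + 2.193Q → Q* = 65.8451.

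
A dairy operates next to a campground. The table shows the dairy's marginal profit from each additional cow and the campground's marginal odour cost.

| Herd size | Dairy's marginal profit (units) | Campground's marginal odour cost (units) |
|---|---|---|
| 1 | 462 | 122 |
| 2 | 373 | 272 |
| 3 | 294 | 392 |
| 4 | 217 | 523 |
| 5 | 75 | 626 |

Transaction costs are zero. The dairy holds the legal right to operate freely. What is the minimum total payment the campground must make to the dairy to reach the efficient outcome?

Left alone the dairy would choose level 5 (marginal profit stays positive).
Efficient level: k* = 2 (marginal profit ≥ marginal odour cost through 2).
The campground must at least cover the dairy's forgone profit from cutting 5→2: 294 + 217 + 75 = 586.

586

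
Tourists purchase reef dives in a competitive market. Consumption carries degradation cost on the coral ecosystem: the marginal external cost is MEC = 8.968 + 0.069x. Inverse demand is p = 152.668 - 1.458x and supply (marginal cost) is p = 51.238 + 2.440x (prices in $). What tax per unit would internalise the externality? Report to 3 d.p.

Social marginal benefit = demand − MEC = 143.700 - 1.527x.
Set SMB = MC: 143.700 - 1.527x = 51.238 + 2.440x → x* = 23.3078.
The Pigouvian tax equals MEC at x*: 8.968 + 0.069×23.3078 = 10.5762.

tax = $10.576 per unit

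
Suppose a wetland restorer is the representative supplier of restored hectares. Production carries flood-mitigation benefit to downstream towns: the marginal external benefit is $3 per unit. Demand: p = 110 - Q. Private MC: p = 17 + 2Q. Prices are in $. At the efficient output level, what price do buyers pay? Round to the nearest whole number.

Social marginal cost = private MC − MEB = 14 + 2Q.
Set SMC = demand: 14 + 2Q = 110 - Q → Q* = 32.0000.
Consumer price on the demand curve at Q*: 110 − 1×32.0000 = 78.0000.

P = $78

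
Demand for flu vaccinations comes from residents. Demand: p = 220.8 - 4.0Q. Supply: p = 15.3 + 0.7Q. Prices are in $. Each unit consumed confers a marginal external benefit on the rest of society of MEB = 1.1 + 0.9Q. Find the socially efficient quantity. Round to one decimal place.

Social marginal benefit = demand + MEB = 221.9 - 3.1Q.
Set SMB = MC: 221.9 - 3.1Q = 15.3 + 0.7Q → Q* = 54.3684.

Q* = 54.4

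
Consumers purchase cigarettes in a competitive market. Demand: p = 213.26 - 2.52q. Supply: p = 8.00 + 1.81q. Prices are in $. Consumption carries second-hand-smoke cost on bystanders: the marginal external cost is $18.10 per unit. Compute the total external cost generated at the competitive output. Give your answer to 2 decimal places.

Market equilibrium (private): 8.00 + 1.81q = 213.26 - 2.52q → q_m = 47.4042.
Total external cost = MEC × q_m = 18.10 × 47.4042 = 858.0160.

$858.02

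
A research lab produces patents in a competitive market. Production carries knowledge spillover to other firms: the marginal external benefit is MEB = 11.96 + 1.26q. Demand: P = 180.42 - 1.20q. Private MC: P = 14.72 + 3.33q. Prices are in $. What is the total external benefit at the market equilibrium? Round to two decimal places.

$1280.40

Market equilibrium (private): 14.72 + 3.33q = 180.42 - 1.20q → q_m = 36.5784.
Total external benefit = ∫₀^{q_m} (11.96 + 1.26q) dq = 11.96×36.5784 + ½×1.26×36.5784² = 1280.4047.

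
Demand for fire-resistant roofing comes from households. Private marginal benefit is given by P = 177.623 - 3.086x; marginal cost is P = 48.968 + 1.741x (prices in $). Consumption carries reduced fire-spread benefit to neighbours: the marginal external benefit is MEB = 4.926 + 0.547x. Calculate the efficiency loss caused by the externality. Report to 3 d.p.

DWL = $44.446

Market equilibrium (private): 48.968 + 1.741x = 177.623 - 3.086x → x_m = 26.6532.
Social marginal benefit = demand + MEB = 182.549 - 2.539x.
Set SMB = MC: 182.549 - 2.539x = 48.968 + 1.741x → x* = 31.2105.
The loss is the area between SMB and MC from x* to x_m; with linear curves that's a triangle of height MEB(x_m).
DWL = ½ × 4.5573 × 19.5053 = 44.4458.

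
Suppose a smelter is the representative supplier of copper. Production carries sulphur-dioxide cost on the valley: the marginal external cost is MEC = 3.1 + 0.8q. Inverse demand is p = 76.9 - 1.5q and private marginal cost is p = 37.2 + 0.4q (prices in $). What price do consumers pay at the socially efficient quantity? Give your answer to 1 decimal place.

Social marginal cost = private MC + MEC = 40.3 + 1.2q.
Set SMC = demand: 40.3 + 1.2q = 76.9 - 1.5q → q* = 13.5556.
Consumer price on the demand curve at q*: 76.9 − 1.5×13.5556 = 56.5666.

P = $56.6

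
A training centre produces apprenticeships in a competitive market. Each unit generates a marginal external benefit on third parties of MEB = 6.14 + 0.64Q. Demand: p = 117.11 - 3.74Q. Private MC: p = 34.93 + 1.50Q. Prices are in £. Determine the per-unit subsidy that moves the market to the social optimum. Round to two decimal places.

subsidy = £18.43 per unit

Social marginal cost = private MC − MEB = 28.79 + 0.86Q.
Set SMC = demand: 28.79 + 0.86Q = 117.11 - 3.74Q → Q* = 19.2000.
The Pigouvian subsidy equals MEB at Q*: 6.14 + 0.64×19.2000 = 18.4280.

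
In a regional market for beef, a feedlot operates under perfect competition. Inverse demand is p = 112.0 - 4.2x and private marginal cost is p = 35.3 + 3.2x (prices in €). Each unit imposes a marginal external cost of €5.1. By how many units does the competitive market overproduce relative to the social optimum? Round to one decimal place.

0.7 units

Market equilibrium (private): 35.3 + 3.2x = 112.0 - 4.2x → x_m = 10.3649.
Social marginal cost = private MC + MEC = 40.4 + 3.2x.
Set SMC = demand: 40.4 + 3.2x = 112.0 - 4.2x → x* = 9.6757.
Gap = |10.3649 − 9.6757| = 0.6892.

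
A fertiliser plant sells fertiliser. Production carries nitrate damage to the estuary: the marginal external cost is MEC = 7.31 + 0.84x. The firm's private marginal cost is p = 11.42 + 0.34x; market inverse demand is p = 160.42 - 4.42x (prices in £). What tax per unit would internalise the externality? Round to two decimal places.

Social marginal cost = private MC + MEC = 18.73 + 1.18x.
Set SMC = demand: 18.73 + 1.18x = 160.42 - 4.42x → x* = 25.3018.
The Pigouvian tax equals MEC at x*: 7.31 + 0.84×25.3018 = 28.5635.

tax = £28.56 per unit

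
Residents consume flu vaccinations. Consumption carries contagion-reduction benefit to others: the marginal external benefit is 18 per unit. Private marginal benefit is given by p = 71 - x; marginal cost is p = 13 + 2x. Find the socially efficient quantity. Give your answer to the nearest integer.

x* = 25

Social marginal benefit = demand + MEB = 89 - x.
Set SMB = MC: 89 - x = 13 + 2x → x* = 25.3333.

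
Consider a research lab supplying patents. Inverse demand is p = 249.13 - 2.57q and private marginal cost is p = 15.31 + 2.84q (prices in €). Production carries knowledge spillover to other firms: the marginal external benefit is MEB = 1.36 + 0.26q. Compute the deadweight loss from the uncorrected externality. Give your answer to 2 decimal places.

DWL = €15.41

Market equilibrium (private): 15.31 + 2.84q = 249.13 - 2.57q → q_m = 43.2200.
Social marginal cost = private MC − MEB = 13.95 + 2.58q.
Set SMC = demand: 13.95 + 2.58q = 249.13 - 2.57q → q* = 45.6660.
Between q* and q_m the wedge demand − SMC runs linearly from 0 to MEB(q_m), so the loss is a triangle.
DWL = ½ × 2.4460 × 12.5972 = 15.4064.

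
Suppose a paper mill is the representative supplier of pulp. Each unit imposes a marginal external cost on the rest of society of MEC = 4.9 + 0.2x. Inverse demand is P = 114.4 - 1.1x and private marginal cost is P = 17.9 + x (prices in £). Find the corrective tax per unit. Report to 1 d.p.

Social marginal cost = private MC + MEC = 22.8 + 1.2x.
Set SMC = demand: 22.8 + 1.2x = 114.4 - 1.1x → x* = 39.8261.
The Pigouvian tax equals MEC at x*: 4.9 + 0.2×39.8261 = 12.8652.

tax = £12.9 per unit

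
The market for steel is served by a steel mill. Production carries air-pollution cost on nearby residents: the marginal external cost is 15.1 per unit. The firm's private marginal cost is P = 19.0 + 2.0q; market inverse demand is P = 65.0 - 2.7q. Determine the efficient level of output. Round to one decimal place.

Social marginal cost = private MC + MEC = 34.1 + 2.0q.
Set SMC = demand: 34.1 + 2.0q = 65.0 - 2.7q → q* = 6.5745.

q* = 6.6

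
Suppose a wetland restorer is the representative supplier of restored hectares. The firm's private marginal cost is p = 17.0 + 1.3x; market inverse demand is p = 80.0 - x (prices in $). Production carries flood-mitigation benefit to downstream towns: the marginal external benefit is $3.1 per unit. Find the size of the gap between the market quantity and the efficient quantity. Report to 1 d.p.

Market equilibrium (private): 17.0 + 1.3x = 80.0 - x → x_m = 27.3913.
Social marginal cost = private MC − MEB = 13.9 + 1.3x.
Set SMC = demand: 13.9 + 1.3x = 80.0 - x → x* = 28.7391.
Gap = |27.3913 − 28.7391| = 1.3478.

1.3 units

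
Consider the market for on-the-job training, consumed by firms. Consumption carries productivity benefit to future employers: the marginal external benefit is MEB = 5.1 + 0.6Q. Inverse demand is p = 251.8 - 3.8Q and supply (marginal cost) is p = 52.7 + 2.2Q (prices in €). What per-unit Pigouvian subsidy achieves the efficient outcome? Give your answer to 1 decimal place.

Social marginal benefit = demand + MEB = 256.9 - 3.2Q.
Set SMB = MC: 256.9 - 3.2Q = 52.7 + 2.2Q → Q* = 37.8148.
The Pigouvian subsidy equals MEB at Q*: 5.1 + 0.6×37.8148 = 27.7889.

subsidy = €27.8 per unit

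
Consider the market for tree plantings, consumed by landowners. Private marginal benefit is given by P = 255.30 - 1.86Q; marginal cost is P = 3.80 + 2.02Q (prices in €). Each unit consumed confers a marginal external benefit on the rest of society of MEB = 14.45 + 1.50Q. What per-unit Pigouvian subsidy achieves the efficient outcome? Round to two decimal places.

Social marginal benefit = demand + MEB = 269.75 - 0.36Q.
Set SMB = MC: 269.75 - 0.36Q = 3.80 + 2.02Q → Q* = 111.7437.
The Pigouvian subsidy equals MEB at Q*: 14.45 + 1.50×111.7437 = 182.0656.

subsidy = €182.07 per unit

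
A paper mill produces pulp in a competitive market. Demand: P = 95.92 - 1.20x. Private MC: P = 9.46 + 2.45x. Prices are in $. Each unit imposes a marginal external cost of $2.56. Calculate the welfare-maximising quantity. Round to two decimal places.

x* = 22.99

Social marginal cost = private MC + MEC = 12.02 + 2.45x.
Set SMC = demand: 12.02 + 2.45x = 95.92 - 1.20x → x* = 22.9863.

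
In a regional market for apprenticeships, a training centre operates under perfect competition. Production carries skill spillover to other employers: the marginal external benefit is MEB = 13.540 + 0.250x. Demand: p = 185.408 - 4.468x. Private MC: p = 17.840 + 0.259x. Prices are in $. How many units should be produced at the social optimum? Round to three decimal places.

x* = 40.453

Social marginal cost = private MC − MEB = 4.300 + 0.009x.
Set SMC = demand: 4.300 + 0.009x = 185.408 - 4.468x → x* = 40.4530.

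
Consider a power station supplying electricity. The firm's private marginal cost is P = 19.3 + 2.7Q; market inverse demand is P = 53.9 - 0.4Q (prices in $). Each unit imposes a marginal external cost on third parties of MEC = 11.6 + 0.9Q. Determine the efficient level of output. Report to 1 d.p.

Q* = 5.8

Social marginal cost = private MC + MEC = 30.9 + 3.6Q.
Set SMC = demand: 30.9 + 3.6Q = 53.9 - 0.4Q → Q* = 5.7500.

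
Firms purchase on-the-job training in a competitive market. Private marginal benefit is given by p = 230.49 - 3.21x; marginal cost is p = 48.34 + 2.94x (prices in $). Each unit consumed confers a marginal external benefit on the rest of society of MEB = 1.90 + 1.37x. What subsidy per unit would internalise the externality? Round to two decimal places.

Social marginal benefit = demand + MEB = 232.39 - 1.84x.
Set SMB = MC: 232.39 - 1.84x = 48.34 + 2.94x → x* = 38.5042.
The Pigouvian subsidy equals MEB at x*: 1.90 + 1.37×38.5042 = 54.6508.

subsidy = $54.65 per unit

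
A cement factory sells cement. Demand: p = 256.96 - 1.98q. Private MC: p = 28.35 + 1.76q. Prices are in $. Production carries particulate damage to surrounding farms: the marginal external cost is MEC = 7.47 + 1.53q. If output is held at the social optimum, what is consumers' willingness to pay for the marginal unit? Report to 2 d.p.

P = $173.88

Social marginal cost = private MC + MEC = 35.82 + 3.29q.
Set SMC = demand: 35.82 + 3.29q = 256.96 - 1.98q → q* = 41.9620.
Consumer price on the demand curve at q*: 256.96 − 1.98×41.9620 = 173.8752.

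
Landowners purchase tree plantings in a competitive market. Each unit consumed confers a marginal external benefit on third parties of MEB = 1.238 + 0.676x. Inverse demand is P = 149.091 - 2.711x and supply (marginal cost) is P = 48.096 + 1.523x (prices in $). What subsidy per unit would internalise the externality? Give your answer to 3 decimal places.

subsidy = $20.662 per unit

Social marginal benefit = demand + MEB = 150.329 - 2.035x.
Set SMB = MC: 150.329 - 2.035x = 48.096 + 1.523x → x* = 28.7333.
The Pigouvian subsidy equals MEB at x*: 1.238 + 0.676×28.7333 = 20.6617.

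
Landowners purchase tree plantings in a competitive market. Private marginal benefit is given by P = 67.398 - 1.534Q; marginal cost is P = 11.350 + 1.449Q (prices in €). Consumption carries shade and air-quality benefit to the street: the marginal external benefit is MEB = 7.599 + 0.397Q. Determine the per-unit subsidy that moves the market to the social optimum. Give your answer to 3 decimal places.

subsidy = €17.370 per unit

Social marginal benefit = demand + MEB = 74.997 - 1.137Q.
Set SMB = MC: 74.997 - 1.137Q = 11.350 + 1.449Q → Q* = 24.6121.
The Pigouvian subsidy equals MEB at Q*: 7.599 + 0.397×24.6121 = 17.3700.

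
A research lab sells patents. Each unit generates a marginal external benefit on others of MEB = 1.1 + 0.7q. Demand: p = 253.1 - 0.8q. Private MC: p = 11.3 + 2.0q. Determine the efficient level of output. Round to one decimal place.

Social marginal cost = private MC − MEB = 10.2 + 1.3q.
Set SMC = demand: 10.2 + 1.3q = 253.1 - 0.8q → q* = 115.6667.

q* = 115.7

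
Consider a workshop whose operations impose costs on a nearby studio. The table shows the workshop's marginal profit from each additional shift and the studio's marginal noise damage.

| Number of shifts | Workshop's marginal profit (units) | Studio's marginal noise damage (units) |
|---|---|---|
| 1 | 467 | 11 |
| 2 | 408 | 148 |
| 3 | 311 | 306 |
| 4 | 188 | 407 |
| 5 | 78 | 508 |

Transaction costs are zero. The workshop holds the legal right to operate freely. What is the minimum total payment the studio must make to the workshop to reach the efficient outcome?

Left alone the workshop would choose level 5 (marginal profit stays positive).
Efficient level: k* = 3 (marginal profit ≥ marginal noise damage through 3).
The studio must at least cover the workshop's forgone profit from cutting 5→3: 188 + 78 = 266.

266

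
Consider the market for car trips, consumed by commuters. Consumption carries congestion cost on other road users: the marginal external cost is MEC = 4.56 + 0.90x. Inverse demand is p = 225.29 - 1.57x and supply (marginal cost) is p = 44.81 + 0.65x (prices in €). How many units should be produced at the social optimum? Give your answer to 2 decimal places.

Social marginal benefit = demand − MEC = 220.73 - 2.47x.
Set SMB = MC: 220.73 - 2.47x = 44.81 + 0.65x → x* = 56.3846.

x* = 56.38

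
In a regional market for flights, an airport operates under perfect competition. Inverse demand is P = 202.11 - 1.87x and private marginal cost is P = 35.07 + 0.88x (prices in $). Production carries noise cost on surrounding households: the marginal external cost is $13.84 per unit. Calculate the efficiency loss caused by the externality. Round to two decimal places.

Market equilibrium (private): 35.07 + 0.88x = 202.11 - 1.87x → x_m = 60.7418.
Social marginal cost = private MC + MEC = 48.91 + 0.88x.
Set SMC = demand: 48.91 + 0.88x = 202.11 - 1.87x → x* = 55.7091.
Between x* and x_m the wedge SMC − demand runs linearly from 0 to MEC(x_m), so the loss is a triangle.
DWL = ½ × 5.0327 × 13.8400 = 34.8263.

DWL = $34.83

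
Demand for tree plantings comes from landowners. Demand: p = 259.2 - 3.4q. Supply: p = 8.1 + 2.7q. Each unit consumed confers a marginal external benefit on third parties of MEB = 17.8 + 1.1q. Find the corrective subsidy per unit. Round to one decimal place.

Social marginal benefit = demand + MEB = 277.0 - 2.3q.
Set SMB = MC: 277.0 - 2.3q = 8.1 + 2.7q → q* = 53.7800.
The Pigouvian subsidy equals MEB at q*: 17.8 + 1.1×53.7800 = 76.9580.

subsidy = 77.0 per unit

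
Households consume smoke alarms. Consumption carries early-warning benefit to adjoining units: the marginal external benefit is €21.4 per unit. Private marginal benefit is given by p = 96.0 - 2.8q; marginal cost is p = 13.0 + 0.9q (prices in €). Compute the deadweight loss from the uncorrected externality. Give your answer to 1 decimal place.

Market equilibrium (private): 13.0 + 0.9q = 96.0 - 2.8q → q_m = 22.4324.
Social marginal benefit = demand + MEB = 117.4 - 2.8q.
Set SMB = MC: 117.4 - 2.8q = 13.0 + 0.9q → q* = 28.2162.
The loss is the area between SMB and MC from q* to q_m; with linear curves that's a triangle of height MEB(q_m).
DWL = ½ × 5.7838 × 21.4000 = 61.8867.

DWL = €61.9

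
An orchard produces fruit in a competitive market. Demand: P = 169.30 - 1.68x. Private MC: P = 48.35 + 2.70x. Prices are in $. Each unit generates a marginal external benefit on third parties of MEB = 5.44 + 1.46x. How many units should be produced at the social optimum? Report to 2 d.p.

Social marginal cost = private MC − MEB = 42.91 + 1.24x.
Set SMC = demand: 42.91 + 1.24x = 169.30 - 1.68x → x* = 43.2842.

x* = 43.28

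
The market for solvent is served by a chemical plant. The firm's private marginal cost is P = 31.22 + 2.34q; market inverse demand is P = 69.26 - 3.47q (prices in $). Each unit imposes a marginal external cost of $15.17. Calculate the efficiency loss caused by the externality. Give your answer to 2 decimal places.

Market equilibrium (private): 31.22 + 2.34q = 69.26 - 3.47q → q_m = 6.5473.
Social marginal cost = private MC + MEC = 46.39 + 2.34q.
Set SMC = demand: 46.39 + 2.34q = 69.26 - 3.47q → q* = 3.9363.
The welfare-loss triangle has base |q_m − q*| and height MEC(q_m) (the vertical gap between SMC and demand is zero at q* and MEC at q_m).
DWL = ½ × 2.6110 × 15.1700 = 19.8044.

DWL = $19.80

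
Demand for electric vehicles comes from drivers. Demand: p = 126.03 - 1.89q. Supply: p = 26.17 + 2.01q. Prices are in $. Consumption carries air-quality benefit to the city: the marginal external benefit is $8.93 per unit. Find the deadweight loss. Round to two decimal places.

DWL = $10.22

Market equilibrium (private): 26.17 + 2.01q = 126.03 - 1.89q → q_m = 25.6051.
Social marginal benefit = demand + MEB = 134.96 - 1.89q.
Set SMB = MC: 134.96 - 1.89q = 26.17 + 2.01q → q* = 27.8949.
Between q* and q_m the wedge SMB − MC runs linearly from 0 to MEB(q_m), so the loss is a triangle.
DWL = ½ × 2.2898 × 8.9300 = 10.2240.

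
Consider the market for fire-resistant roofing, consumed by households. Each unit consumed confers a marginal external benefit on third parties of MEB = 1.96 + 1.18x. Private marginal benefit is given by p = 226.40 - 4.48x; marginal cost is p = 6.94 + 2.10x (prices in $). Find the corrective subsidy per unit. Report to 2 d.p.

Social marginal benefit = demand + MEB = 228.36 - 3.30x.
Set SMB = MC: 228.36 - 3.30x = 6.94 + 2.10x → x* = 41.0037.
The Pigouvian subsidy equals MEB at x*: 1.96 + 1.18×41.0037 = 50.3444.

subsidy = $50.34 per unit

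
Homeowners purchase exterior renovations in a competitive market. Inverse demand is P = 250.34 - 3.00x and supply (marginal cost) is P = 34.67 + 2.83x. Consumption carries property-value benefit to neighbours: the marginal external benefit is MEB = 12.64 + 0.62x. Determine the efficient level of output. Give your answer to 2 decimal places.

x* = 43.82

Social marginal benefit = demand + MEB = 262.98 - 2.38x.
Set SMB = MC: 262.98 - 2.38x = 34.67 + 2.83x → x* = 43.8215.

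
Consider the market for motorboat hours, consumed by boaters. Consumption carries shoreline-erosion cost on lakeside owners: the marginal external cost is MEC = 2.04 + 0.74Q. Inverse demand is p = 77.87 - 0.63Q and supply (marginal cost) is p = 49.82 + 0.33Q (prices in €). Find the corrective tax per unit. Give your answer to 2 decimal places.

Social marginal benefit = demand − MEC = 75.83 - 1.37Q.
Set SMB = MC: 75.83 - 1.37Q = 49.82 + 0.33Q → Q* = 15.3000.
The Pigouvian tax equals MEC at Q*: 2.04 + 0.74×15.3000 = 13.3620.

tax = €13.36 per unit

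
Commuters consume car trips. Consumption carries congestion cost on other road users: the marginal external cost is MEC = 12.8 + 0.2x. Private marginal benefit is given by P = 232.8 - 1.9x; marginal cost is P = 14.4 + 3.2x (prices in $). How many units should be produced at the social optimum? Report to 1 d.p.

Social marginal benefit = demand − MEC = 220.0 - 2.1x.
Set SMB = MC: 220.0 - 2.1x = 14.4 + 3.2x → x* = 38.7925.

x* = 38.8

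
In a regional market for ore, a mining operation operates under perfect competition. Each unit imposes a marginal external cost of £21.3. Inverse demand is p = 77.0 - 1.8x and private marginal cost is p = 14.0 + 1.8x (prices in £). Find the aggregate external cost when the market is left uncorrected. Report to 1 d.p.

Market equilibrium (private): 14.0 + 1.8x = 77.0 - 1.8x → x_m = 17.5000.
Total external cost = MEC × x_m = 21.3 × 17.5000 = 372.7500.

£372.8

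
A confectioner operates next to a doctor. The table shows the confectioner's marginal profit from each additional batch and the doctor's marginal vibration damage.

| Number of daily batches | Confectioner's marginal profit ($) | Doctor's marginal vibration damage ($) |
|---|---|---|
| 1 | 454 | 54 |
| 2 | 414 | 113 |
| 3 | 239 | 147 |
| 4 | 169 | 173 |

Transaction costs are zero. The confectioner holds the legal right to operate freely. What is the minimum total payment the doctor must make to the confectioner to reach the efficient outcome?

$169

Left alone the confectioner would choose level 4 (marginal profit stays positive).
Efficient level: k* = 3 (marginal profit ≥ marginal vibration damage through 3).
The doctor must at least cover the confectioner's forgone profit from cutting 4→3: 169 = 169.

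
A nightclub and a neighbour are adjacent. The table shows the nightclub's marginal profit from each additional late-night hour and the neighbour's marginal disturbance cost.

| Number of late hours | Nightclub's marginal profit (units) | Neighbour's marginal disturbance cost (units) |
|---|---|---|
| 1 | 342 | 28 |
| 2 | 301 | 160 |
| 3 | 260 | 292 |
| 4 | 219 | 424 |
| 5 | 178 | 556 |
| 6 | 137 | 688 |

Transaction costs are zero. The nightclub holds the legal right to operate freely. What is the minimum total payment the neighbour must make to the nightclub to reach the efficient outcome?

794

Left alone the nightclub would choose level 6 (marginal profit stays positive).
Efficient level: k* = 2 (marginal profit ≥ marginal disturbance cost through 2).
The neighbour must at least cover the nightclub's forgone profit from cutting 6→2: 260 + 219 + 178 + 137 = 794.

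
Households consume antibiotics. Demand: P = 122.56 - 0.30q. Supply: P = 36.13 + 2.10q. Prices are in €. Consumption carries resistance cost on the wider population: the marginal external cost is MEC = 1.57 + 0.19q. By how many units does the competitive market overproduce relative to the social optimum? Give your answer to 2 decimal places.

Market equilibrium (private): 36.13 + 2.10q = 122.56 - 0.30q → q_m = 36.0125.
Social marginal benefit = demand − MEC = 120.99 - 0.49q.
Set SMB = MC: 120.99 - 0.49q = 36.13 + 2.10q → q* = 32.7645.
Gap = |36.0125 − 32.7645| = 3.2480.

3.25 units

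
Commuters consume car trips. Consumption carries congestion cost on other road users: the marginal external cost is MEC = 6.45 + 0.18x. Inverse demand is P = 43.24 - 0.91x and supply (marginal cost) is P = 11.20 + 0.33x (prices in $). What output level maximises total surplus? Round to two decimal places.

Social marginal benefit = demand − MEC = 36.79 - 1.09x.
Set SMB = MC: 36.79 - 1.09x = 11.20 + 0.33x → x* = 18.0211.

x* = 18.02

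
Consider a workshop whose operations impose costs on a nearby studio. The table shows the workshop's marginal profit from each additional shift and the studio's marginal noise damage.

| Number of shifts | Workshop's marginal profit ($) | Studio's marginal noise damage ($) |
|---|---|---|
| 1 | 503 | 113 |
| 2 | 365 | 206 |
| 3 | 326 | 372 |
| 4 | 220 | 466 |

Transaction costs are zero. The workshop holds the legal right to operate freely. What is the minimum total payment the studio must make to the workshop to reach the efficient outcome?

Left alone the workshop would choose level 4 (marginal profit stays positive).
Efficient level: k* = 2 (marginal profit ≥ marginal noise damage through 2).
The studio must at least cover the workshop's forgone profit from cutting 4→2: 326 + 220 = 546.

$546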